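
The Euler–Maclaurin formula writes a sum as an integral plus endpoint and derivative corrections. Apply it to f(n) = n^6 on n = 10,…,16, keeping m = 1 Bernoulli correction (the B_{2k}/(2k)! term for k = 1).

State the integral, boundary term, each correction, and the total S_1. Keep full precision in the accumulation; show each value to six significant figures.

Integral: ∫_10^16 x^6 dx = 3.69194e+07.
Endpoint term: (f(10) + f(16))/2 = (1.00000e+06 + 1.67772e+07)/2 = 8.88861e+06.
Running total after boundary: 4.58080e+07.
Correction k=1: B_{2}/2! · (f^{(1)}(16) − f^{(1)}(10)) = 1/12 · (6.29146e+06 − 600000) = 474288.

S_1 ≈ 4.62822e+07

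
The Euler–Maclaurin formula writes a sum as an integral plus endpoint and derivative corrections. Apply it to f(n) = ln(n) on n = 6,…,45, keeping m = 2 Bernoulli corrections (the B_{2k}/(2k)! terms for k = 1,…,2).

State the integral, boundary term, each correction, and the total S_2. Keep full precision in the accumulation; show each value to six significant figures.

∫_6^45 ln(x) dx evaluates to 121.549.
Boundary: ½(f(6) + f(45)) = ½(1.79176 + 3.80666) = 2.79921.
So far: 124.348.
Order-1 term: 1/12 · (0.0222222 − 0.166667) = -0.0120370.
Partial sum through k=1: 124.336.
Order-2 term: −1/720 · (2.19479e-05 − 0.00925926) = 1.28296e-05.

S_2 ≈ 124.336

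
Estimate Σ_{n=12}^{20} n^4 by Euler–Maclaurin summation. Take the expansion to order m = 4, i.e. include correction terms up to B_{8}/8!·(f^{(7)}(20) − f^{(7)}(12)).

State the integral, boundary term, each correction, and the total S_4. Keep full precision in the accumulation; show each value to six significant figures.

∫_12^20 x^4 dx evaluates to 590234.
Endpoint term: (f(12) + f(20))/2 = (20736.0 + 160000)/2 = 90368.0.
So far: 680602.
Order-1 term: 1/12 · (32000.0 − 6912.00) = 2090.67.
After k=1: 682692.
Order-2 term: −1/720 · (480.000 − 288.000) = -0.266667.
After k=2: 682692.
Order-3 term: 1/30240 · (0.00000 − 0.00000) = 0.00000.
After k=3: 682692.
Order-4 term: −1/1209600 · (0.00000 − 0.00000) = 0.00000.

S_4 ≈ 682692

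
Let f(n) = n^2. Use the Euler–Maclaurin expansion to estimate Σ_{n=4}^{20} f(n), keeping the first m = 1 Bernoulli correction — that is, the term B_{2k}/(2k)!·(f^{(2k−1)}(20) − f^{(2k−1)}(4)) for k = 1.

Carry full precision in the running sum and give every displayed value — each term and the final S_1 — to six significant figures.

S_1 ≈ 2856.00

Integral: ∫_4^20 x^2 dx = 2645.33.
Endpoint term: (f(4) + f(20))/2 = (16.0000 + 400.000)/2 = 208.000.
So far: 2853.33.
Order-1 term: 1/12 · (40.0000 − 8.00000) = 2.66667.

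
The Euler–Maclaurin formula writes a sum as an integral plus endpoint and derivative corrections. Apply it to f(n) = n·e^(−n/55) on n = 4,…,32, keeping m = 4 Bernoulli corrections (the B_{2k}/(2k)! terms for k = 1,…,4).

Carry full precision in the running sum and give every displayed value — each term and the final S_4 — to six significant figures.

S_4 ≈ 353.880

Integral: ∫_4^32 x·e^(−x/55) dx = 343.131.
½[f(4) + f(32)] = ½[3.71942 + 17.8842] = 10.8018.
Integral + boundary = 353.932.
Correction k=1: B_{2}/2! · (f^{(1)}(32) − f^{(1)}(4)) = 1/12 · (0.233714 − 0.862229) = -0.0523762.
Running total after k=1: 353.880.
Correction k=2: B_{4}/4! · (f^{(3)}(32) − f^{(3)}(4)) = −1/720 · (0.000446769 − 0.000899814) = 6.29229e-07.
Running total after k=2: 353.880.
Correction k=3: B_{6}/6! · (f^{(5)}(32) − f^{(5)}(4)) = 1/30240 · (2.69844e-07 − 5.00692e-07) = -7.63388e-12.
Running total after k=3: 353.880.
Correction k=4: B_{8}/8! · (f^{(7)}(32) − f^{(7)}(4)) = −1/1209600 · (1.29585e-10 − 2.32703e-10) = 8.52491e-17.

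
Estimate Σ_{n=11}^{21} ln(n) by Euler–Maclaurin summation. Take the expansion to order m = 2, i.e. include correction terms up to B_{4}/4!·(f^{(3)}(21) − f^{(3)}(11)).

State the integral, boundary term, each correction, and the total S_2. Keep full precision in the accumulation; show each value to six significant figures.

Integral: ∫_11^21 ln(x) dx = 27.5581.
Boundary: ½(f(11) + f(21)) = ½(2.39790 + 3.04452) = 2.72121.
Running total after boundary: 30.2793.
Correction k=1: B_{2}/2! · (f^{(1)}(21) − f^{(1)}(11)) = 1/12 · (0.0476190 − 0.0909091) = -0.00360750.
Partial sum through k=1: 30.2757.
Correction k=2: B_{4}/4! · (f^{(3)}(21) − f^{(3)}(11)) = −1/720 · (0.000215959 − 0.00150263) = 1.78704e-06.

S_2 ≈ 30.2757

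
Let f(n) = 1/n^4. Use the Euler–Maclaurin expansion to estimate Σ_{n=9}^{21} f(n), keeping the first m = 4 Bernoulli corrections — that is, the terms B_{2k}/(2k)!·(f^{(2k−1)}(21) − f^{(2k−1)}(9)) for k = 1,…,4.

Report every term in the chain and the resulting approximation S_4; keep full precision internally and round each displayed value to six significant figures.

∫_9^21 1/x^4 dx evaluates to 0.000421254.
Endpoint term: (f(9) + f(21))/2 = (0.000152416 + 5.14189e-06)/2 = 7.87788e-05.
Integral + boundary = 0.000500033.
Correction k=1: B_{2}/2! · (f^{(1)}(21) − f^{(1)}(9)) = 1/12 · (-9.79408e-07 − (-6.77404e-05)) = 5.56341e-06.
After k=1: 0.000505596.
Correction k=2: B_{4}/4! · (f^{(3)}(21) − f^{(3)}(9)) = −1/720 · (-6.66264e-08 − (-2.50890e-05)) = -3.47533e-08.
After k=2: 0.000505562.
Correction k=3: B_{6}/6! · (f^{(5)}(21) − f^{(5)}(9)) = 1/30240 · (-8.46049e-09 − (-1.73455e-05)) = 5.73315e-10.
After k=3: 0.000505562.
Correction k=4: B_{8}/8! · (f^{(7)}(21) − f^{(7)}(9)) = −1/1209600 · (-1.72663e-09 − (-1.92728e-05)) = -1.59318e-11.

S_4 ≈ 0.000505562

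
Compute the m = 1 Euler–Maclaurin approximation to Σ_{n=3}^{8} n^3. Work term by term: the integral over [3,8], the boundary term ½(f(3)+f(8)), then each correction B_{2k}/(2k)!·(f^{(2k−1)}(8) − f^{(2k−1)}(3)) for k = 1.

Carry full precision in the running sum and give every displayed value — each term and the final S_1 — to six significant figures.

The integral term ∫_3^8 x^3 dx = 1003.75.
½[f(3) + f(8)] = ½[27.0000 + 512.000] = 269.500.
Running total after boundary: 1273.25.
k=1: B_{2}/(2)! × [f^{(1)}(8) − f^{(1)}(3)] = 1/12 × (192.000 − 27.0000) = 13.7500.

S_1 ≈ 1287.00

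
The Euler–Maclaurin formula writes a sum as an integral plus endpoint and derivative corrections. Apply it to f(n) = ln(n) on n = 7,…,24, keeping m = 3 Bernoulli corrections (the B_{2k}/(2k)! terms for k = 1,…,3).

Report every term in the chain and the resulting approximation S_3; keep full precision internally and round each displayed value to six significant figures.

The integral term ∫_7^24 ln(x) dx = 45.6519.
Endpoint term: (f(7) + f(24))/2 = (1.94591 + 3.17805)/2 = 2.56198.
Running total after boundary: 48.2139.
Correction k=1: B_{2}/2! · (f^{(1)}(24) − f^{(1)}(7)) = 1/12 · (0.0416667 − 0.142857) = -0.00843254.
Running total after k=1: 48.2055.
Correction k=2: B_{4}/4! · (f^{(3)}(24) − f^{(3)}(7)) = −1/720 · (0.000144676 − 0.00583090) = 7.89754e-06.
Running total after k=2: 48.2055.
Correction k=3: B_{6}/6! · (f^{(5)}(24) − f^{(5)}(7)) = 1/30240 · (3.01408e-06 − 0.00142798) = -4.71218e-08.

S_3 ≈ 48.2055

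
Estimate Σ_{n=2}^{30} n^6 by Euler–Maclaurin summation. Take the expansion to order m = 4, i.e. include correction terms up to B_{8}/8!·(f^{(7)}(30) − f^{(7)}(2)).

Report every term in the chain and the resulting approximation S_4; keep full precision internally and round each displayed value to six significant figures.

∫_2^30 x^6 dx evaluates to 3.12429e+09.
Boundary: ½(f(2) + f(30)) = ½(64.0000 + 7.29000e+08) = 3.64500e+08.
Integral + boundary = 3.48879e+09.
Order-1 term: 1/12 · (1.45800e+08 − 192.000) = 1.21500e+07.
Partial sum through k=1: 3.50094e+09.
Order-2 term: −1/720 · (3.24000e+06 − 960.000) = -4498.67.
Partial sum through k=2: 3.50093e+09.
Order-3 term: 1/30240 · (21600.0 − 1440.00) = 0.666667.
Partial sum through k=3: 3.50093e+09.
Order-4 term: −1/1209600 · (0.00000 − 0.00000) = 0.00000.

S_4 ≈ 3.50093e+09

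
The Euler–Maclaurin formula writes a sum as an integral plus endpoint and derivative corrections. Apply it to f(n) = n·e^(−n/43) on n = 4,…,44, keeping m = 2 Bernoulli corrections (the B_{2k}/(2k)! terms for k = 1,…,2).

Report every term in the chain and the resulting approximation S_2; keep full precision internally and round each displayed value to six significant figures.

Integral: ∫_4^44 x·e^(−x/43) dx = 496.878.
½[f(4) + f(44)] = ½[3.64469 + 15.8146] = 9.72965.
Integral + boundary = 506.608.
Order-1 term: 1/12 · (-0.00835867 − 0.826412) = -0.0695642.
After k=1: 506.539.
Order-2 term: −1/720 · (0.000384255 − 0.00143253) = 1.45594e-06.

S_2 ≈ 506.539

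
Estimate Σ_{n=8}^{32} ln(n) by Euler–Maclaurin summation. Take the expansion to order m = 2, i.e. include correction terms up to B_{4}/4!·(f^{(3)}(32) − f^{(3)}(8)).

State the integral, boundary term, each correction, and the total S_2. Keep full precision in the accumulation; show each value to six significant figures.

S_2 ≈ 73.0328

Integral: ∫_8^32 ln(x) dx = 70.2680.
½[f(8) + f(32)] = ½[2.07944 + 3.46574] = 2.77259.
So far: 73.0406.
Order-1 term: 1/12 · (0.0312500 − 0.125000) = -0.00781250.
After k=1: 73.0328.
Order-2 term: −1/720 · (6.10352e-05 − 0.00390625) = 5.34058e-06.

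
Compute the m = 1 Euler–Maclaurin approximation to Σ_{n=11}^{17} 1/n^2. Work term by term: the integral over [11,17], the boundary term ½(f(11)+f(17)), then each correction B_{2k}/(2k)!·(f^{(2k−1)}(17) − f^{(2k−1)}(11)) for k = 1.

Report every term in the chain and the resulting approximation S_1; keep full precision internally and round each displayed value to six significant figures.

∫_11^17 1/x^2 dx evaluates to 0.0320856.
½[f(11) + f(17)] = ½[0.00826446 + 0.00346021] = 0.00586234.
Running total after boundary: 0.0379479.
Correction k=1: B_{2}/2! · (f^{(1)}(17) − f^{(1)}(11)) = 1/12 · (-0.000407083 − (-0.00150263)) = 9.12955e-05.

S_1 ≈ 0.0380392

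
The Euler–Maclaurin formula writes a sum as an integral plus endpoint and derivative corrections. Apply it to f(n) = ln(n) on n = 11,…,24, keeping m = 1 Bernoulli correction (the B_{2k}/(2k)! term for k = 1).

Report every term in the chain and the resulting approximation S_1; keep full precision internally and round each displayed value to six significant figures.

S_1 ≈ 39.6803

∫_11^24 ln(x) dx evaluates to 36.8964.
½[f(11) + f(24)] = ½[2.39790 + 3.17805] = 2.78797.
So far: 39.6844.
Order-1 term: 1/12 · (0.0416667 − 0.0909091) = -0.00410354.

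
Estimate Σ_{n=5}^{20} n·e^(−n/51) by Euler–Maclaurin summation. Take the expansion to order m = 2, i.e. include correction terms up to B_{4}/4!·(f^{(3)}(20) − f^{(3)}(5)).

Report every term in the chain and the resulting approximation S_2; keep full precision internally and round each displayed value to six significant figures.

S_2 ≈ 151.935

∫_5^20 x·e^(−x/51) dx evaluates to 142.947.
Endpoint term: (f(5) + f(20))/2 = (4.53307 + 13.5120)/2 = 9.02251.
Running total after boundary: 151.969.
Correction k=1: B_{2}/2! · (f^{(1)}(20) − f^{(1)}(5)) = 1/12 · (0.410658 − 0.817730) = -0.0339227.
After k=1: 151.935.
Correction k=2: B_{4}/4! · (f^{(3)}(20) − f^{(3)}(5)) = −1/720 · (0.000677376 − 0.00101152) = 4.64086e-07.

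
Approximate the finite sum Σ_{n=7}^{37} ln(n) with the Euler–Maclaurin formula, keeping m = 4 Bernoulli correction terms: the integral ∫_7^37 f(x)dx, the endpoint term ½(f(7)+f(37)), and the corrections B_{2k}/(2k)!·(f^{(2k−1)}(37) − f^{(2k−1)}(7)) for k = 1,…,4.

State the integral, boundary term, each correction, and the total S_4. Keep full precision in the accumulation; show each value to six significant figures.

S_4 ≈ 92.7514

∫_7^37 ln(x) dx evaluates to 89.9826.
½[f(7) + f(37)] = ½[1.94591 + 3.61092] = 2.77841.
Running total after boundary: 92.7610.
Order-1 term: 1/12 · (0.0270270 − 0.142857) = -0.00965251.
Running total after k=1: 92.7514.
Order-2 term: −1/720 · (3.94843e-05 − 0.00583090) = 8.04364e-06.
Running total after k=2: 92.7514.
Order-3 term: 1/30240 · (3.46101e-07 − 0.00142798) = -4.72100e-08.
Running total after k=3: 92.7514.
Order-4 term: −1/1209600 · (7.58439e-09 − 0.000874271) = 7.22771e-10.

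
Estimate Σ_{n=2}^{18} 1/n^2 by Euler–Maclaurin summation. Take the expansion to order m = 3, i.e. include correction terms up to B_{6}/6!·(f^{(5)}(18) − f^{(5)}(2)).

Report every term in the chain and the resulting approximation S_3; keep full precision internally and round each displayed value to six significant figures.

S_3 ≈ 0.590937

The integral term ∫_2^18 1/x^2 dx = 0.444444.
½[f(2) + f(18)] = ½[0.250000 + 0.00308642] = 0.126543.
Integral + boundary = 0.570988.
k=1: B_{2}/(2)! × [f^{(1)}(18) − f^{(1)}(2)] = 1/12 × (-0.000342936 − (-0.250000)) = 0.0208048.
After k=1: 0.591792.
k=2: B_{4}/(4)! × [f^{(3)}(18) − f^{(3)}(2)] = −1/720 × (-1.27013e-05 − (-0.750000)) = -0.00104165.
After k=2: 0.590751.
k=3: B_{6}/(6)! × [f^{(5)}(18) − f^{(5)}(2)] = 1/30240 × (-1.17605e-06 − (-5.62500)) = 0.000186012.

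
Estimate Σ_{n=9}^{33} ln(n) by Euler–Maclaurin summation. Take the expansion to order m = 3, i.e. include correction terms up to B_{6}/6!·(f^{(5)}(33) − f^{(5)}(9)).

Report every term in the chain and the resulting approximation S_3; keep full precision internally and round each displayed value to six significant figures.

S_3 ≈ 74.4499

Integral: ∫_9^33 ln(x) dx = 71.6097.
½[f(9) + f(33)] = ½[2.19722 + 3.49651] = 2.84687.
Running total after boundary: 74.4566.
Correction k=1: B_{2}/2! · (f^{(1)}(33) − f^{(1)}(9)) = 1/12 · (0.0303030 − 0.111111) = -0.00673401.
Running total after k=1: 74.4499.
Correction k=2: B_{4}/4! · (f^{(3)}(33) − f^{(3)}(9)) = −1/720 · (5.56529e-05 − 0.00274348) = 3.73310e-06.
Running total after k=2: 74.4499.
Correction k=3: B_{6}/6! · (f^{(5)}(33) − f^{(5)}(9)) = 1/30240 · (6.13256e-07 − 0.000406442) = -1.34203e-08.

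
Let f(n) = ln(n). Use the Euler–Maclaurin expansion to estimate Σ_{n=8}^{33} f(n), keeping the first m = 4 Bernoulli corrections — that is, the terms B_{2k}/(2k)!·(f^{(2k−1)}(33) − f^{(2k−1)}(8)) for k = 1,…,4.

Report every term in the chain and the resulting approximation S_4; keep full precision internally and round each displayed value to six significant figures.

S_4 ≈ 76.5293

∫_8^33 ln(x) dx evaluates to 73.7492.
Endpoint term: (f(8) + f(33))/2 = (2.07944 + 3.49651)/2 = 2.78797.
So far: 76.5372.
k=1: B_{2}/(2)! × [f^{(1)}(33) − f^{(1)}(8)] = 1/12 × (0.0303030 − 0.125000) = -0.00789141.
After k=1: 76.5293.
k=2: B_{4}/(4)! × [f^{(3)}(33) − f^{(3)}(8)] = −1/720 × (5.56529e-05 − 0.00390625) = 5.34805e-06.
After k=2: 76.5293.
k=3: B_{6}/(6)! × [f^{(5)}(33) − f^{(5)}(8)] = 1/30240 × (6.13256e-07 − 0.000732422) = -2.42000e-08.
After k=3: 76.5293.
k=4: B_{8}/(8)! × [f^{(7)}(33) − f^{(7)}(8)] = −1/1209600 × (1.68941e-08 − 0.000343323) = 2.83818e-10.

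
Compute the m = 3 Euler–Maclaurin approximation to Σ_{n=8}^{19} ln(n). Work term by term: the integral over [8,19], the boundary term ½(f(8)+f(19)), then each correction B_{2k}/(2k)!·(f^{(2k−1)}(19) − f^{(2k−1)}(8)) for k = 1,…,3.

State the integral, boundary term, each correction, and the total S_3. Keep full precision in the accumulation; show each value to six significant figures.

S_3 ≈ 30.8147

∫_8^19 ln(x) dx evaluates to 28.3088.
½[f(8) + f(19)] = ½[2.07944 + 2.94444] = 2.51194.
Integral + boundary = 30.8207.
Correction k=1: B_{2}/2! · (f^{(1)}(19) − f^{(1)}(8)) = 1/12 · (0.0526316 − 0.125000) = -0.00603070.
Partial sum through k=1: 30.8147.
Correction k=2: B_{4}/4! · (f^{(3)}(19) − f^{(3)}(8)) = −1/720 · (0.000291588 − 0.00390625) = 5.02036e-06.
Partial sum through k=2: 30.8147.
Correction k=3: B_{6}/6! · (f^{(5)}(19) − f^{(5)}(8)) = 1/30240 · (9.69267e-06 − 0.000732422) = -2.38998e-08.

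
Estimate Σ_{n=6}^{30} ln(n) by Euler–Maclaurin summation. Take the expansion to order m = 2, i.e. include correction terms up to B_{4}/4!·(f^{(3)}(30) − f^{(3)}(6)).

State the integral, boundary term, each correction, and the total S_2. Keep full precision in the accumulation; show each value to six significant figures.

Integral: ∫_6^30 ln(x) dx = 67.2854.
Endpoint term: (f(6) + f(30))/2 = (1.79176 + 3.40120)/2 = 2.59648.
Running total after boundary: 69.8818.
k=1: B_{2}/(2)! × [f^{(1)}(30) − f^{(1)}(6)] = 1/12 × (0.0333333 − 0.166667) = -0.0111111.
Partial sum through k=1: 69.8707.
k=2: B_{4}/(4)! × [f^{(3)}(30) − f^{(3)}(6)] = −1/720 × (7.40741e-05 − 0.00925926) = 1.27572e-05.

S_2 ≈ 69.8707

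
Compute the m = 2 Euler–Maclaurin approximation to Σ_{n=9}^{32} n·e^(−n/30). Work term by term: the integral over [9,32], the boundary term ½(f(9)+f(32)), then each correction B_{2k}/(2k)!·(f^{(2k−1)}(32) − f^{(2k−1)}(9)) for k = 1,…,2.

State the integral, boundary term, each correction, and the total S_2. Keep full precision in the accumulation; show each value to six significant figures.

The integral term ∫_9^32 x·e^(−x/30) dx = 226.631.
Boundary: ½(f(9) + f(32)) = ½(6.66736 + 11.0129) = 8.84014.
So far: 235.471.
Order-1 term: 1/12 · (-0.0229436 − 0.518573) = -0.0451264.
Running total after k=1: 235.426.
Order-2 term: −1/720 · (0.000739293 − 0.00222245) = 2.05995e-06.

S_2 ≈ 235.426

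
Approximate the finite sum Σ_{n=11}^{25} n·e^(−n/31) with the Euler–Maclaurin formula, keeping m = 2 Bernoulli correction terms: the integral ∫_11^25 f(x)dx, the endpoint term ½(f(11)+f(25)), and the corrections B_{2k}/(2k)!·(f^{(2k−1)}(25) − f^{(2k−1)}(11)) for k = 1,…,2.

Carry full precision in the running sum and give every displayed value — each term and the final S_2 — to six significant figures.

Integral: ∫_11^25 x·e^(−x/31) dx = 138.056.
Boundary: ½(f(11) + f(25)) = ½(7.71415 + 11.1610) = 9.43757.
Running total after boundary: 147.494.
Correction k=1: B_{2}/2! · (f^{(1)}(25) − f^{(1)}(11)) = 1/12 · (0.0864076 − 0.452443) = -0.0305029.
Running total after k=1: 147.463.
Correction k=2: B_{4}/4! · (f^{(3)}(25) − f^{(3)}(11)) = −1/720 · (0.00101903 − 0.00193030) = 1.26565e-06.

S_2 ≈ 147.463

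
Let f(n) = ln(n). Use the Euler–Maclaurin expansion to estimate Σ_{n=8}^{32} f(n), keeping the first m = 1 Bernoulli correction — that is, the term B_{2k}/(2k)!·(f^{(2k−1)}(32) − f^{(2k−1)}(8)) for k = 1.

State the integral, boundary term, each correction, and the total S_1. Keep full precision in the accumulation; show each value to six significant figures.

Integral: ∫_8^32 ln(x) dx = 70.2680.
Boundary: ½(f(8) + f(32)) = ½(2.07944 + 3.46574) = 2.77259.
Integral + boundary = 73.0406.
Correction k=1: B_{2}/2! · (f^{(1)}(32) − f^{(1)}(8)) = 1/12 · (0.0312500 − 0.125000) = -0.00781250.

S_1 ≈ 73.0328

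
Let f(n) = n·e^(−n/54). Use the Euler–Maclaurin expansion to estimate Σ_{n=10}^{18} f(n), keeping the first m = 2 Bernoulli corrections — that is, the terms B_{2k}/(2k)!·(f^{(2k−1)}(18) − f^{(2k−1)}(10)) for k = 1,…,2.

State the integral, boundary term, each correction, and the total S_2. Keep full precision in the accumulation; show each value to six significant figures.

S_2 ≈ 96.4777

∫_10^18 x·e^(−x/54) dx evaluates to 85.8908.
Boundary: ½(f(10) + f(18)) = ½(8.30950 + 12.8976) = 10.6035.
So far: 96.4943.
k=1: B_{2}/(2)! × [f^{(1)}(18) − f^{(1)}(10)] = 1/12 × (0.477688 − 0.677071) = -0.0166153.
After k=1: 96.4777.
k=2: B_{4}/(4)! × [f^{(3)}(18) − f^{(3)}(10)] = −1/720 × (0.000655264 − 0.000802116) = 2.03962e-07.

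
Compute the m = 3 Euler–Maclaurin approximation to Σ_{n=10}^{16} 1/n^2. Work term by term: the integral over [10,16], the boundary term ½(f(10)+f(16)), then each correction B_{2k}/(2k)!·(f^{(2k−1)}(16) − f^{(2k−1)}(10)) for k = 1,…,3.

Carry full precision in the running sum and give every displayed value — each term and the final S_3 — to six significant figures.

∫_10^16 1/x^2 dx evaluates to 0.0375000.
Boundary: ½(f(10) + f(16)) = ½(0.0100000 + 0.00390625) = 0.00695313.
Running total after boundary: 0.0444531.
Order-1 term: 1/12 · (-0.000488281 − (-0.00200000)) = 0.000125977.
Running total after k=1: 0.0445791.
Order-2 term: −1/720 · (-2.28882e-05 − (-0.000240000)) = -3.01544e-07.
Running total after k=2: 0.0445788.
Order-3 term: 1/30240 · (-2.68221e-06 − (-7.20000e-05)) = 2.29225e-09.

S_3 ≈ 0.0445788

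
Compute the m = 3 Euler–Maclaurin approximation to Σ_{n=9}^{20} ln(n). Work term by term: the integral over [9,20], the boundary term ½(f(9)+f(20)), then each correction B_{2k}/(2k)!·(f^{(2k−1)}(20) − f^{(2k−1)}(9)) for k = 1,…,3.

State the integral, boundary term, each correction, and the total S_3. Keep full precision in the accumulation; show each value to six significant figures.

S_3 ≈ 31.7310

∫_9^20 ln(x) dx evaluates to 29.1396.
½[f(9) + f(20)] = ½[2.19722 + 2.99573] = 2.59648.
Integral + boundary = 31.7361.
Correction k=1: B_{2}/2! · (f^{(1)}(20) − f^{(1)}(9)) = 1/12 · (0.0500000 − 0.111111) = -0.00509259.
Running total after k=1: 31.7310.
Correction k=2: B_{4}/4! · (f^{(3)}(20) − f^{(3)}(9)) = −1/720 · (0.000250000 − 0.00274348) = 3.46317e-06.
Running total after k=2: 31.7310.
Correction k=3: B_{6}/6! · (f^{(5)}(20) − f^{(5)}(9)) = 1/30240 · (7.50000e-06 − 0.000406442) = -1.31925e-08.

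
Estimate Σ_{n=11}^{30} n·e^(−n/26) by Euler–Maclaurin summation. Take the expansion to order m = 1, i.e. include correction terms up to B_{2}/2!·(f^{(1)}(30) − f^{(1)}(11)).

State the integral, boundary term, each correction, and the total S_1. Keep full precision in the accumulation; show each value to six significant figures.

The integral term ∫_11^30 x·e^(−x/26) dx = 170.884.
½[f(11) + f(30)] = ½[7.20531 + 9.46264] = 8.33397.
Running total after boundary: 179.218.
k=1: B_{2}/(2)! × [f^{(1)}(30) − f^{(1)}(11)] = 1/12 × (-0.0485263 − 0.377901) = -0.0355356.

S_1 ≈ 179.182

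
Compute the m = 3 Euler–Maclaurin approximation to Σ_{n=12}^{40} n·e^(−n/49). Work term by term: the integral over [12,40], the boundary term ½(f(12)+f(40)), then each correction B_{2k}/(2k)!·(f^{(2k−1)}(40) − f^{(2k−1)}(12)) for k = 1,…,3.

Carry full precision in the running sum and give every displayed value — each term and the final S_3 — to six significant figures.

Integral: ∫_12^40 x·e^(−x/49) dx = 411.951.
Endpoint term: (f(12) + f(40))/2 = (9.39341 + 17.6821)/2 = 13.5378.
So far: 425.489.
Order-1 term: 1/12 · (0.0811933 − 0.591082) = -0.0424907.
Running total after k=1: 425.447.
Order-2 term: −1/720 · (0.000402040 − 0.000898230) = 6.89153e-07.
Running total after k=2: 425.447.
Order-3 term: 1/30240 · (3.20810e-07 − 6.45681e-07) = -1.07431e-11.

S_3 ≈ 425.447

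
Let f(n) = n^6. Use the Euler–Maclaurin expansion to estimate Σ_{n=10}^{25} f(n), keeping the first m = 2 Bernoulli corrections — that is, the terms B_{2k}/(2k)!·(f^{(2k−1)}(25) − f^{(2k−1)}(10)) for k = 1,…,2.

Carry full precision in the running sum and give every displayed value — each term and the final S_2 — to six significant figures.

Integral: ∫_10^25 x^6 dx = 8.70502e+08.
½[f(10) + f(25)] = ½[1.00000e+06 + 2.44141e+08] = 1.22570e+08.
So far: 9.93073e+08.
k=1: B_{2}/(2)! × [f^{(1)}(25) − f^{(1)}(10)] = 1/12 × (5.85938e+07 − 600000) = 4.83281e+06.
After k=1: 9.97905e+08.
k=2: B_{4}/(4)! × [f^{(3)}(25) − f^{(3)}(10)] = −1/720 × (1.87500e+06 − 120000) = -2437.50.

S_2 ≈ 9.97903e+08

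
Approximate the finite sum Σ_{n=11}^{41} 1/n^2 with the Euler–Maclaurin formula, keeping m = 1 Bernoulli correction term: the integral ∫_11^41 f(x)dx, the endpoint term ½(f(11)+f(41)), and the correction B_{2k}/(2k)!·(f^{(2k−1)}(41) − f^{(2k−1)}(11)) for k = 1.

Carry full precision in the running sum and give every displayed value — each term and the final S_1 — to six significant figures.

The integral term ∫_11^41 1/x^2 dx = 0.0665188.
Endpoint term: (f(11) + f(41))/2 = (0.00826446 + 0.000594884)/2 = 0.00442967.
So far: 0.0709485.
Order-1 term: 1/12 · (-2.90187e-05 − (-0.00150263)) = 0.000122801.

S_1 ≈ 0.0710713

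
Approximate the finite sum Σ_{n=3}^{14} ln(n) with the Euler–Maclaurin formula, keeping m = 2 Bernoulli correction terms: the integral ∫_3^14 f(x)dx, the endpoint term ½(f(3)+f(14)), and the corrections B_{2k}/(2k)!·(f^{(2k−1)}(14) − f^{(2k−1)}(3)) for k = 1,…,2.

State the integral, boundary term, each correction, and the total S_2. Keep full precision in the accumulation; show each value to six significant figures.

Integral: ∫_3^14 ln(x) dx = 22.6510.
Endpoint term: (f(3) + f(14))/2 = (1.09861 + 2.63906)/2 = 1.86883.
Integral + boundary = 24.5198.
k=1: B_{2}/(2)! × [f^{(1)}(14) − f^{(1)}(3)] = 1/12 × (0.0714286 − 0.333333) = -0.0218254.
Running total after k=1: 24.4980.
k=2: B_{4}/(4)! × [f^{(3)}(14) − f^{(3)}(3)] = −1/720 × (0.000728863 − 0.0740741) = 0.000101868.

S_2 ≈ 24.4981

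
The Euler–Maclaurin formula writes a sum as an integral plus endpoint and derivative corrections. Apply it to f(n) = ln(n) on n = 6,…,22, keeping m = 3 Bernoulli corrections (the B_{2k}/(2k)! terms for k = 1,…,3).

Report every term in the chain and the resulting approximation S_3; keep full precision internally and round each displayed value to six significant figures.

The integral term ∫_6^22 ln(x) dx = 41.2524.
Endpoint term: (f(6) + f(22))/2 = (1.79176 + 3.09104)/2 = 2.44140.
Running total after boundary: 43.6938.
Order-1 term: 1/12 · (0.0454545 − 0.166667) = -0.0101010.
Partial sum through k=1: 43.6837.
Order-2 term: −1/720 · (0.000187829 − 0.00925926) = 1.25992e-05.
Partial sum through k=2: 43.6837.
Order-3 term: 1/30240 · (4.65691e-06 − 0.00308642) = -1.01910e-07.

S_3 ≈ 43.6837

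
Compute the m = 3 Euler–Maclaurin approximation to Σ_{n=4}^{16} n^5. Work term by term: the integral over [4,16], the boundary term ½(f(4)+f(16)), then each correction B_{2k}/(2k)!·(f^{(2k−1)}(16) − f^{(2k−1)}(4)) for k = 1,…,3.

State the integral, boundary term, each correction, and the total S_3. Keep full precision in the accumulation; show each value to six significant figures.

∫_4^16 x^5 dx evaluates to 2.79552e+06.
Boundary: ½(f(4) + f(16)) = ½(1024.00 + 1.04858e+06) = 524800.
Running total after boundary: 3.32032e+06.
Correction k=1: B_{2}/2! · (f^{(1)}(16) − f^{(1)}(4)) = 1/12 · (327680 − 1280.00) = 27200.0.
After k=1: 3.34752e+06.
Correction k=2: B_{4}/4! · (f^{(3)}(16) − f^{(3)}(4)) = −1/720 · (15360.0 − 960.000) = -20.0000.
After k=2: 3.34750e+06.
Correction k=3: B_{6}/6! · (f^{(5)}(16) − f^{(5)}(4)) = 1/30240 · (120.000 − 120.000) = 0.00000.

S_3 ≈ 3.34750e+06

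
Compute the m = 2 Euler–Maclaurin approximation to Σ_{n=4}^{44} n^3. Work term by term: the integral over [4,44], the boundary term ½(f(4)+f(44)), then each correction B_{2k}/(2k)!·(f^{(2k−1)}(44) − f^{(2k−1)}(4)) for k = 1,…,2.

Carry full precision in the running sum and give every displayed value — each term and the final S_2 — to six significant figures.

S_2 ≈ 980064

Integral: ∫_4^44 x^3 dx = 936960.
Boundary: ½(f(4) + f(44)) = ½(64.0000 + 85184.0) = 42624.0.
Integral + boundary = 979584.
k=1: B_{2}/(2)! × [f^{(1)}(44) − f^{(1)}(4)] = 1/12 × (5808.00 − 48.0000) = 480.000.
Partial sum through k=1: 980064.
k=2: B_{4}/(4)! × [f^{(3)}(44) − f^{(3)}(4)] = −1/720 × (6.00000 − 6.00000) = 0.00000.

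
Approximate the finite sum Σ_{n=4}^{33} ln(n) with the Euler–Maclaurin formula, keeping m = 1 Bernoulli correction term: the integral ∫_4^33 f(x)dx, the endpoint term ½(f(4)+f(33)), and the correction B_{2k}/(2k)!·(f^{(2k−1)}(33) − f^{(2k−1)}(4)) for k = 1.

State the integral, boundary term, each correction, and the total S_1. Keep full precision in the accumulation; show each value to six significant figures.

∫_4^33 ln(x) dx evaluates to 80.8396.
Endpoint term: (f(4) + f(33))/2 = (1.38629 + 3.49651)/2 = 2.44140.
So far: 83.2810.
Order-1 term: 1/12 · (0.0303030 − 0.250000) = -0.0183081.

S_1 ≈ 83.2627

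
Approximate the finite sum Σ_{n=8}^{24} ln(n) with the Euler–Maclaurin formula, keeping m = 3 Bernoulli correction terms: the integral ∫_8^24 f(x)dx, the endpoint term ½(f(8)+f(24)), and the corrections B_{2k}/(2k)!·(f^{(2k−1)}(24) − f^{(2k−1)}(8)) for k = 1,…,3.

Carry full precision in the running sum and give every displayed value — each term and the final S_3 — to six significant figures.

S_3 ≈ 46.2596

Integral: ∫_8^24 ln(x) dx = 43.6378.
Endpoint term: (f(8) + f(24))/2 = (2.07944 + 3.17805)/2 = 2.62875.
So far: 46.2665.
Order-1 term: 1/12 · (0.0416667 − 0.125000) = -0.00694444.
After k=1: 46.2596.
Order-2 term: −1/720 · (0.000144676 − 0.00390625) = 5.22441e-06.
After k=2: 46.2596.
Order-3 term: 1/30240 · (3.01408e-06 − 0.000732422) = -2.41206e-08.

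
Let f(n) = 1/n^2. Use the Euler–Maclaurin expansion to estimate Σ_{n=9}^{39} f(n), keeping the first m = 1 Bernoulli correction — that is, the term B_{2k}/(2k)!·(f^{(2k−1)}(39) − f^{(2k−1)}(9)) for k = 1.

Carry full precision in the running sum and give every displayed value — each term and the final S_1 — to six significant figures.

Integral: ∫_9^39 1/x^2 dx = 0.0854701.
Boundary: ½(f(9) + f(39)) = ½(0.0123457 + 0.000657462) = 0.00650157.
Integral + boundary = 0.0919717.
Correction k=1: B_{2}/2! · (f^{(1)}(39) − f^{(1)}(9)) = 1/12 · (-3.37160e-05 − (-0.00274348)) = 0.000225814.

S_1 ≈ 0.0921975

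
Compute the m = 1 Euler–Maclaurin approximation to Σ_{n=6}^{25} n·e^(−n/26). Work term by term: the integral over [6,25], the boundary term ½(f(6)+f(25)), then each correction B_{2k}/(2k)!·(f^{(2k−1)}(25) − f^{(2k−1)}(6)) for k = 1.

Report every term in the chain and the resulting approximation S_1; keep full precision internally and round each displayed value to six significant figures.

S_1 ≈ 160.719

∫_6^25 x·e^(−x/26) dx evaluates to 153.608.
Endpoint term: (f(6) + f(25))/2 = (4.76354 + 9.55761)/2 = 7.16057.
So far: 160.769.
k=1: B_{2}/(2)! × [f^{(1)}(25) − f^{(1)}(6)] = 1/12 × (0.0147040 − 0.610710) = -0.0496671.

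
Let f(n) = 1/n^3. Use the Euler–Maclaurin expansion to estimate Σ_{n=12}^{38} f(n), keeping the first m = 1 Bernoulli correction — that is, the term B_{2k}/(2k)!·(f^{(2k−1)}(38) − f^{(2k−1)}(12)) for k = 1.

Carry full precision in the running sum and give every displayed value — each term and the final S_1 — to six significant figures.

S_1 ≈ 0.00343636

The integral term ∫_12^38 1/x^3 dx = 0.00312596.
Endpoint term: (f(12) + f(38))/2 = (0.000578704 + 1.82242e-05)/2 = 0.000298464.
Integral + boundary = 0.00342443.
Correction k=1: B_{2}/2! · (f^{(1)}(38) − f^{(1)}(12)) = 1/12 · (-1.43876e-06 − (-0.000144676)) = 1.19364e-05.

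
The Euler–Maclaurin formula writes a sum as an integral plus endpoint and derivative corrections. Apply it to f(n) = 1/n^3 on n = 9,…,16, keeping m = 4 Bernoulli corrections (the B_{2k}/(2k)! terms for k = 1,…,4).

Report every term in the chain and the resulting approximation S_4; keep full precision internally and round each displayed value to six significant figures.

S_4 ≈ 0.00506180

The integral term ∫_9^16 1/x^3 dx = 0.00421971.
Endpoint term: (f(9) + f(16))/2 = (0.00137174 + 0.000244141)/2 = 0.000807941.
So far: 0.00502766.
k=1: B_{2}/(2)! × [f^{(1)}(16) − f^{(1)}(9)] = 1/12 × (-4.57764e-05 − (-0.000457247)) = 3.42893e-05.
Running total after k=1: 0.00506195.
k=2: B_{4}/(4)! × [f^{(3)}(16) − f^{(3)}(9)] = −1/720 × (-3.57628e-06 − (-0.000112901)) = -1.51839e-07.
Running total after k=2: 0.00506179.
k=3: B_{6}/(6)! × [f^{(5)}(16) − f^{(5)}(9)] = 1/30240 × (-5.86733e-07 − (-5.85410e-05)) = 1.91648e-09.
Running total after k=3: 0.00506180.
k=4: B_{8}/(8)! × [f^{(7)}(16) − f^{(7)}(9)] = −1/1209600 × (-1.65019e-07 − (-5.20365e-05)) = -4.28832e-11.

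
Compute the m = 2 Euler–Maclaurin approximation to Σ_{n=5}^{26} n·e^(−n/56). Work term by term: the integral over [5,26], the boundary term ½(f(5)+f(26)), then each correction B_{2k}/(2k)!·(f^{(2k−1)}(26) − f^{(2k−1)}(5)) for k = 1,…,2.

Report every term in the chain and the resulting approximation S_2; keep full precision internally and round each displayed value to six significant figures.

S_2 ≈ 248.179

∫_5^26 x·e^(−x/56) dx evaluates to 237.762.
½[f(5) + f(26)] = ½[4.57292 + 16.3432] = 10.4581.
So far: 248.220.
k=1: B_{2}/(2)! × [f^{(1)}(26) − f^{(1)}(5)] = 1/12 × (0.336741 − 0.832925) = -0.0413486.
Running total after k=1: 248.179.
k=2: B_{4}/(4)! × [f^{(3)}(26) − f^{(3)}(5)] = −1/720 × (0.000508262 − 0.000848882) = 4.73083e-07.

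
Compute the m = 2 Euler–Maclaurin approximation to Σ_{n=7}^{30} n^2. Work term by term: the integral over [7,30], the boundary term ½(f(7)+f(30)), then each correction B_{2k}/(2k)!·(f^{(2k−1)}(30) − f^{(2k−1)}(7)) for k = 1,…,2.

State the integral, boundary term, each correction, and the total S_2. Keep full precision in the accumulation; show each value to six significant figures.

S_2 ≈ 9364.00

∫_7^30 x^2 dx evaluates to 8885.67.
½[f(7) + f(30)] = ½[49.0000 + 900.000] = 474.500.
Integral + boundary = 9360.17.
Order-1 term: 1/12 · (60.0000 − 14.0000) = 3.83333.
Running total after k=1: 9364.00.
Order-2 term: −1/720 · (0.00000 − 0.00000) = 0.00000.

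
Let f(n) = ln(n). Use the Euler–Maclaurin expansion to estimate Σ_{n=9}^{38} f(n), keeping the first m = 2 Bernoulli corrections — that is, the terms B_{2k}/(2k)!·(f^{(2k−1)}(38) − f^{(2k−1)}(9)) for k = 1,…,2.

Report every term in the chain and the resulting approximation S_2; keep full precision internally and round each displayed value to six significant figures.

Integral: ∫_9^38 ln(x) dx = 89.4533.
Endpoint term: (f(9) + f(38))/2 = (2.19722 + 3.63759)/2 = 2.91741.
So far: 92.3707.
Order-1 term: 1/12 · (0.0263158 − 0.111111) = -0.00706628.
Running total after k=1: 92.3636.
Order-2 term: −1/720 · (3.64485e-05 − 0.00274348) = 3.75977e-06.

S_2 ≈ 92.3636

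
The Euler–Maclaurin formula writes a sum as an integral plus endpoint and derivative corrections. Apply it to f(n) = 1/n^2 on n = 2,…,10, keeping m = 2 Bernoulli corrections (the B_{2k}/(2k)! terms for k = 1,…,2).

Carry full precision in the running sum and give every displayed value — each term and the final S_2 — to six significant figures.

Integral: ∫_2^10 1/x^2 dx = 0.400000.
Endpoint term: (f(2) + f(10))/2 = (0.250000 + 0.0100000)/2 = 0.130000.
Integral + boundary = 0.530000.
Order-1 term: 1/12 · (-0.00200000 − (-0.250000)) = 0.0206667.
Partial sum through k=1: 0.550667.
Order-2 term: −1/720 · (-0.000240000 − (-0.750000)) = -0.00104133.

S_2 ≈ 0.549625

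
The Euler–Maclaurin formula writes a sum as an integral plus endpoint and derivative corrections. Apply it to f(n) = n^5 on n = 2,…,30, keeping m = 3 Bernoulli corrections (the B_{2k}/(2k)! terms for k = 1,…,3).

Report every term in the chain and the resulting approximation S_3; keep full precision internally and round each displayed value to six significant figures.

S_3 ≈ 1.33987e+08

The integral term ∫_2^30 x^5 dx = 1.21500e+08.
Boundary: ½(f(2) + f(30)) = ½(32.0000 + 2.43000e+07) = 1.21500e+07.
Integral + boundary = 1.33650e+08.
Correction k=1: B_{2}/2! · (f^{(1)}(30) − f^{(1)}(2)) = 1/12 · (4.05000e+06 − 80.0000) = 337493.
Partial sum through k=1: 1.33987e+08.
Correction k=2: B_{4}/4! · (f^{(3)}(30) − f^{(3)}(2)) = −1/720 · (54000.0 − 240.000) = -74.6667.
Partial sum through k=2: 1.33987e+08.
Correction k=3: B_{6}/6! · (f^{(5)}(30) − f^{(5)}(2)) = 1/30240 · (120.000 − 120.000) = 0.00000.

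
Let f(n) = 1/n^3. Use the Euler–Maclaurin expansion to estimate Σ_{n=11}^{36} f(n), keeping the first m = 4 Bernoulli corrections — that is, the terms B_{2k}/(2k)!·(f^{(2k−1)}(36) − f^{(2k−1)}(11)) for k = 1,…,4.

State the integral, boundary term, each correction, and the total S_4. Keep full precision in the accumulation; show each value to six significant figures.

S_4 ≈ 0.00414968

Integral: ∫_11^36 1/x^3 dx = 0.00374643.
½[f(11) + f(36)] = ½[0.000751315 + 2.14335e-05] = 0.000386374.
Integral + boundary = 0.00413280.
Order-1 term: 1/12 · (-1.78612e-06 − (-0.000204904)) = 1.69265e-05.
After k=1: 0.00414973.
Order-2 term: −1/720 · (-2.75636e-08 − (-3.38684e-05)) = -4.70012e-08.
After k=2: 0.00414968.
Order-3 term: 1/30240 · (-8.93265e-10 − (-1.17560e-05)) = 3.88727e-10.
After k=3: 0.00414968.
Order-4 term: −1/1209600 · (-4.96259e-11 − (-6.99530e-06)) = -5.78311e-12.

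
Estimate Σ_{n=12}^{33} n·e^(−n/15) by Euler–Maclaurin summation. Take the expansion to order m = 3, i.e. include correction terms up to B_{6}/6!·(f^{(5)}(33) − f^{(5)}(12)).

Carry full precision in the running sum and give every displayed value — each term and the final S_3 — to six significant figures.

S_3 ≈ 106.706

Integral: ∫_12^33 x·e^(−x/15) dx = 102.200.
Endpoint term: (f(12) + f(33))/2 = (5.39195 + 3.65650)/2 = 4.52423.
So far: 106.724.
k=1: B_{2}/(2)! × [f^{(1)}(33) − f^{(1)}(12)] = 1/12 × (-0.132964 − 0.0898658) = -0.0185691.
Running total after k=1: 106.706.
k=2: B_{4}/(4)! × [f^{(3)}(33) − f^{(3)}(12)] = −1/720 × (0.000393967 − 0.00439344) = 5.55482e-06.
Running total after k=2: 106.706.
k=3: B_{6}/(6)! × [f^{(5)}(33) − f^{(5)}(12)] = 1/30240 × (6.12837e-06 − 3.72777e-05) = -1.03007e-09.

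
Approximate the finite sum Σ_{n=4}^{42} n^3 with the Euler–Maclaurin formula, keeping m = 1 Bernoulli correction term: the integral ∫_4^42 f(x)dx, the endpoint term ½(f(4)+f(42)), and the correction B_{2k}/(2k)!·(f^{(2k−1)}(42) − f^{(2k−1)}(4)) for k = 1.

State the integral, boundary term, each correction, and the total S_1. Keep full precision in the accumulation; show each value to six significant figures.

S_1 ≈ 815373

The integral term ∫_4^42 x^3 dx = 777860.
Boundary: ½(f(4) + f(42)) = ½(64.0000 + 74088.0) = 37076.0.
Integral + boundary = 814936.
Correction k=1: B_{2}/2! · (f^{(1)}(42) − f^{(1)}(4)) = 1/12 · (5292.00 − 48.0000) = 437.000.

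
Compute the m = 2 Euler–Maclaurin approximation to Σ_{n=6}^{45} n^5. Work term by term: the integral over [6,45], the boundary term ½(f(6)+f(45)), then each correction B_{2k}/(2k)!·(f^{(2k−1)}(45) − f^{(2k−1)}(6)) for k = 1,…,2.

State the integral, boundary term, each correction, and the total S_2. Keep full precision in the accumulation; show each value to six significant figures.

S_2 ≈ 1.47793e+09

∫_6^45 x^5 dx evaluates to 1.38395e+09.
½[f(6) + f(45)] = ½[7776.00 + 1.84528e+08] = 9.22680e+07.
So far: 1.47622e+09.
Order-1 term: 1/12 · (2.05031e+07 − 6480.00) = 1.70805e+06.
After k=1: 1.47793e+09.
Order-2 term: −1/720 · (121500 − 2160.00) = -165.750.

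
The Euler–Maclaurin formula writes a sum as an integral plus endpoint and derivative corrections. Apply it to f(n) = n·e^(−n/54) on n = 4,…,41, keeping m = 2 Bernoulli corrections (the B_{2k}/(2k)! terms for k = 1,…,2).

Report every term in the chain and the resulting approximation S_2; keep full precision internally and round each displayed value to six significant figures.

S_2 ≈ 518.867

Integral: ∫_4^41 x·e^(−x/54) dx = 507.478.
Boundary: ½(f(4) + f(41)) = ½(3.71441 + 19.1885) = 11.4515.
Running total after boundary: 518.929.
k=1: B_{2}/(2)! × [f^{(1)}(41) − f^{(1)}(4)] = 1/12 × (0.112670 − 0.859818) = -0.0622623.
Running total after k=1: 518.867.
k=2: B_{4}/(4)! × [f^{(3)}(41) − f^{(3)}(4)] = −1/720 × (0.000359635 − 0.000931764) = 7.94623e-07.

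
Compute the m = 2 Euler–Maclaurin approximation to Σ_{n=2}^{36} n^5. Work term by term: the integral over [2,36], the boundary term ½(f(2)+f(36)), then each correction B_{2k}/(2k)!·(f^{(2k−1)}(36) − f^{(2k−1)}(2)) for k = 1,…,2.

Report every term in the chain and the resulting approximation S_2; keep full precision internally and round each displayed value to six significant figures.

S_2 ≈ 3.93730e+08

The integral term ∫_2^36 x^5 dx = 3.62797e+08.
Endpoint term: (f(2) + f(36))/2 = (32.0000 + 6.04662e+07)/2 = 3.02331e+07.
So far: 3.93030e+08.
Order-1 term: 1/12 · (8.39808e+06 − 80.0000) = 699833.
Partial sum through k=1: 3.93730e+08.
Order-2 term: −1/720 · (77760.0 − 240.000) = -107.667.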